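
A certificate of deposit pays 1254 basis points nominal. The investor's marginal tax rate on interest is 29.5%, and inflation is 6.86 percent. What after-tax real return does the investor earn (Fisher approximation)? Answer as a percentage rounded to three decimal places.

1.981%

After-tax nominal return = 12.54% × (1 − 0.295) = 8.8407%.
r ≈ 8.8407% − 6.86% → 1.981%.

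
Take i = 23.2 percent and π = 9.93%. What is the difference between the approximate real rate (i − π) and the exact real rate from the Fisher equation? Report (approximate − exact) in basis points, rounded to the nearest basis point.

Approximate: r ≈ 23.200% − 9.930% = 13.2700%
Exact: (1 + 0.2320)/(1 + 0.0993) − 1 = 12.0713%
Error = 13.2700% − 12.0713% = 1.1987% → 120 basis points.

120 basis points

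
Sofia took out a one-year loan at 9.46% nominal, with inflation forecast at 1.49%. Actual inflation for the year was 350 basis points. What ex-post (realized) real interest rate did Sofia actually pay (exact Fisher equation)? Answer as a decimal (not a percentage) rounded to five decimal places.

0.05758

Ex-post: (1 + 0.0946)/(1 + 0.0350) − 1 = 5.75845%
So the realized real rate is 0.05758.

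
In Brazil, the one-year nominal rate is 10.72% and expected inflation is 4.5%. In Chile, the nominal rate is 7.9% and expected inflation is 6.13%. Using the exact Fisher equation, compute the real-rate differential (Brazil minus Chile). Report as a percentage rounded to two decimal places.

4.28%

Brazil: (1 + 0.1072)/(1 + 0.0450) − 1 = 5.9522%
Chile: (1 + 0.0790)/(1 + 0.0613) − 1 = 1.6678%
Differential = 5.9522% − 1.6678% = 4.2844% → 4.28%.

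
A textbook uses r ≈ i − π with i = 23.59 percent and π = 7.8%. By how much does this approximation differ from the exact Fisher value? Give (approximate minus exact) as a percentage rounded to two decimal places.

1.14%

Approximate: r ≈ 23.590% − 7.800% = 15.7900%
Exact: (1 + 0.2359)/(1 + 0.0780) − 1 = 14.6475%
Error = 15.7900% − 14.6475% = 1.1425% → 1.14%.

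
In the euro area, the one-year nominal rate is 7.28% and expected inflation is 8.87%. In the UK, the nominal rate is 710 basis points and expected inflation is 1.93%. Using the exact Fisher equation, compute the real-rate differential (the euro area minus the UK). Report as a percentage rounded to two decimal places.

-6.53%

The euro area: (1 + 0.0728)/(1 + 0.0887) − 1 = -1.4605%
The UK: (1 + 0.0710)/(1 + 0.0193) − 1 = 5.0721%
Differential = -1.4605% − 5.0721% = -6.5326% → -6.53%.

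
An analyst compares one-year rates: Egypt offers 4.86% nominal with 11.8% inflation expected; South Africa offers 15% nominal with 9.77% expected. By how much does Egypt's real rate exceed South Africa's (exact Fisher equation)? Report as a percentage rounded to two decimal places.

-10.97%

Egypt: (1 + 0.0486)/(1 + 0.1180) − 1 = -6.2075%
South Africa: (1 + 0.1500)/(1 + 0.0977) − 1 = 4.7645%
Differential = -6.2075% − 4.7645% = -10.9720% → -10.97%.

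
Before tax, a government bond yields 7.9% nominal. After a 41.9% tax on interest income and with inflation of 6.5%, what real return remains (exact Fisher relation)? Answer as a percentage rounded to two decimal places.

After-tax nominal return = 7.9% × (1 − 0.419) = 4.5899%.
1 + r = 1.045899 / 1.06500 = 0.982065
After-tax real rate = 0.982065 − 1 → -1.79%.

-1.79%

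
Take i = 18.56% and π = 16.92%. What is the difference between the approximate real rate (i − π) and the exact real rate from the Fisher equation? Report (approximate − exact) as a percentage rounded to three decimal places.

Approximate: r ≈ 18.560% − 16.920% = 1.6400%
Exact: (1 + 0.1856)/(1 + 0.1692) − 1 = 1.4027%
Error = 1.6400% − 1.4027% = 0.2373% → 0.237%.

0.237%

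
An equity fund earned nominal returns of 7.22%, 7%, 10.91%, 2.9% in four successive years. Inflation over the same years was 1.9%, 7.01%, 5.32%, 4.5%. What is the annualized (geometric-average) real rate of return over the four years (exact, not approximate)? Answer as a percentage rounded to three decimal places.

Compound the nominal returns: 1.0722 × 1.0700 × 1.1091 × 1.0290 = 1.30931957.
Compound inflation: 1.0190 × 1.0701 × 1.0532 × 1.0450 = 1.20012281.
Deflate: 1.30931957 / 1.20012281 = 1.09098799.
Annualized real rate = 1.09098799^(1/4) − 1 = 2.2010% → 2.201%.

2.201%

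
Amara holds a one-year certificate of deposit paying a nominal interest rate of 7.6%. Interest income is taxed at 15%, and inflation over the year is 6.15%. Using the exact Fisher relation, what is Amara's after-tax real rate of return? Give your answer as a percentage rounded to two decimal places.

0.29%

After-tax nominal return = 7.6% × (1 − 0.15) = 6.4600%.
1 + r = 1.06460 / 1.06150 = 1.002920
After-tax real rate = 1.002920 − 1 → 0.29%.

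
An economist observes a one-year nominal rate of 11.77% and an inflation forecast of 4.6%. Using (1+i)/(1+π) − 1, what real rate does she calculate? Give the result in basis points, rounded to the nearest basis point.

685 basis points

By the Fisher equation, 1 + r = (1 + i)/(1 + π).
1 + r = 1.11770 / 1.04600 = 1.068547
r = 1.068547 − 1 = 6.8547%, i.e. 685 basis points.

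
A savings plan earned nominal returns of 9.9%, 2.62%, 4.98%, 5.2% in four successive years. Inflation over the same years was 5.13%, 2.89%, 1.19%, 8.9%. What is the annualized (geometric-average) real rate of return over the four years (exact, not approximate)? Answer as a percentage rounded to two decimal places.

1.10%

Compound the nominal returns: 1.0990 × 1.0262 × 1.0498 × 1.0520 = 1.24552374.
Compound inflation: 1.0513 × 1.0289 × 1.0119 × 1.0890 = 1.19196995.
Deflate: 1.24552374 / 1.19196995 = 1.04492881.
Annualized real rate = 1.04492881^(1/4) − 1 = 1.1048% → 1.10%.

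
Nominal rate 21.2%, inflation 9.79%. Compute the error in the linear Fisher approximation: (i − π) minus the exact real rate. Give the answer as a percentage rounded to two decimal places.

Approximate: r ≈ 21.200% − 9.790% = 11.4100%
Exact: (1 + 0.2120)/(1 + 0.0979) − 1 = 10.3926%
Error = 11.4100% − 10.3926% = 1.0174% → 1.02%.

1.02%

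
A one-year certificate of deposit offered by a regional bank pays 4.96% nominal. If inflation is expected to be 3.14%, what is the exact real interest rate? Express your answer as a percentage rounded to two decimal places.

1 + r = 1.04960 / 1.03140 = 1.017646
r = 1.017646 − 1 = 1.7646%, i.e. 1.76%.

1.76%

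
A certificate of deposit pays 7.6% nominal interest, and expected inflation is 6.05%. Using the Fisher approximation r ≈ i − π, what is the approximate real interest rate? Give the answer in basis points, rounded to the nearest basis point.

r ≈ i − π = 7.6% − 6.05% = 155 basis points.

155 basis points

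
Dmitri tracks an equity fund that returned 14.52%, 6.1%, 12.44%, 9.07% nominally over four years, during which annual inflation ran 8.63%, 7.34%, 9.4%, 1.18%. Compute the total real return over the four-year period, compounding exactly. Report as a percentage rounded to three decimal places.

15.451%

Compound the nominal returns: 1.1452 × 1.0610 × 1.1244 × 1.0907 = 1.4901256.
Compound inflation: 1.0863 × 1.0734 × 1.0940 × 1.0118 = 1.2906942.
Deflate: 1.4901256 / 1.2906942 = 1.1545148.
Total real return = 1.1545148 − 1 → 15.451%.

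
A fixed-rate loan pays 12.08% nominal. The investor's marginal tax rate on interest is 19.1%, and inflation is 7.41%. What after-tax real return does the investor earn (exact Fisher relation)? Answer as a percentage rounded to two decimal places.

2.20%

After-tax nominal return = 12.08% × (1 − 0.191) = 9.77272%.
1 + r = 1.0977272 / 1.07410 = 1.021997
After-tax real rate = 1.021997 − 1 → 2.20%.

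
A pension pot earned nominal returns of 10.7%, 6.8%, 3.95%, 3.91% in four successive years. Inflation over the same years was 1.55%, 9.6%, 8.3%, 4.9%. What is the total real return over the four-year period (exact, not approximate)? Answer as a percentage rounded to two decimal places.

1.00%

Nominal growth factor = 1.1070 × 1.0680 × 1.0395 × 1.0391 = 1.277029
Price-level growth factor = 1.0155 × 1.0960 × 1.0830 × 1.0490 = 1.264429
Real growth factor = 1.277029 / 1.264429 = 1.009965
Total real return = 1.009965 − 1 → 1.00%.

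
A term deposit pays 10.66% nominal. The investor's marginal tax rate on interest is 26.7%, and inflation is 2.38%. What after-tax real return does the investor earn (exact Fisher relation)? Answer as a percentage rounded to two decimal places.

After-tax nominal return = 10.66% × (1 − 0.267) = 7.81378%.
1 + r = 1.0781378 / 1.02380 = 1.053075
After-tax real rate = 1.053075 − 1 → 5.31%.

5.31%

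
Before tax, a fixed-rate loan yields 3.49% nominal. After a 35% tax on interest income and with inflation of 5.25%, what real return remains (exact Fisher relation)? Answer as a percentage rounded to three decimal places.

After-tax nominal return = 3.49% × (1 − 0.35) = 2.2685%.
1 + r = 1.022685 / 1.05250 = 0.971672
After-tax real rate = 0.971672 − 1 → -2.833%.

-2.833%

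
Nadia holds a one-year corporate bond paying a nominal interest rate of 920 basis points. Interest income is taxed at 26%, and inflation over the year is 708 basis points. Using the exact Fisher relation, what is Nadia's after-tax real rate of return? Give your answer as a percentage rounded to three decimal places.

After-tax nominal return = 9.2% × (1 − 0.26) = 6.8080%.
1 + r = 1.06808 / 1.07080 = 0.997460
After-tax real rate = 0.997460 − 1 → -0.254%.

-0.254%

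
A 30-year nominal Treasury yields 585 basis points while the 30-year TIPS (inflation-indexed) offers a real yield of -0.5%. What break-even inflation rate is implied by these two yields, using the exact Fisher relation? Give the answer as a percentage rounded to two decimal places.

6.38%

(1 + π) = (1 + i)/(1 + r) = 1.05850 / 0.99500 = 1.063819
Break-even inflation = 1.063819 − 1 → 6.38%.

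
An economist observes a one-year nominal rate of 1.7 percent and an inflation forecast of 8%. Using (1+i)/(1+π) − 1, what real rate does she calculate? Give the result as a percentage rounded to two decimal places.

By the Fisher equation, 1 + r = (1 + i)/(1 + π).
1 + r = 1.01700 / 1.08000 = 0.941667
r = 0.941667 − 1 = -5.8333%, i.e. -5.83%.

-5.83%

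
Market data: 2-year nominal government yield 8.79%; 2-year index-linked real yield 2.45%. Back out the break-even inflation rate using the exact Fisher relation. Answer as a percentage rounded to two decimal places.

(1 + π) = (1 + i)/(1 + r) = 1.08790 / 1.02450 = 1.061884
Break-even inflation = 1.061884 − 1 → 6.19%.

6.19%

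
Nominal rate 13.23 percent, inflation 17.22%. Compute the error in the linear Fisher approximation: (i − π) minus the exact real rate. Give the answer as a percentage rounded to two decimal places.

Approximate: r ≈ 13.230% − 17.220% = -3.9900%
Exact: (1 + 0.1323)/(1 + 0.1722) − 1 = -3.4039%
Error = -3.9900% − (-3.4039%) = -0.5861% → -0.59%.

-0.59%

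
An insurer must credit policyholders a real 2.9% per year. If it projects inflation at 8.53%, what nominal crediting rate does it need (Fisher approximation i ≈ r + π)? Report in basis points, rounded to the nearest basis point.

1143 basis points

i ≈ r + π = 2.9% + 8.53% = 1143 basis points.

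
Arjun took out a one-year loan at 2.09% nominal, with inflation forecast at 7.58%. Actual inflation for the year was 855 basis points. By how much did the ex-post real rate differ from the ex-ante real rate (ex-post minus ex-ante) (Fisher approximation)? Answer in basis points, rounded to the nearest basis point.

Ex-ante: 2.09% − 7.58% = -5.490%
Ex-post: 2.09% − 8.55% = -6.460%
Difference (ex-post − ex-ante) = -0.9700% → -97 basis points.

-97 basis points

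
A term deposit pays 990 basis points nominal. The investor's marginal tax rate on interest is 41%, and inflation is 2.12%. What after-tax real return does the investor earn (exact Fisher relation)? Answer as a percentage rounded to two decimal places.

After-tax nominal return = 9.9% × (1 − 0.41) = 5.8410%.
1 + r = 1.05841 / 1.02120 = 1.036438
After-tax real rate = 1.036438 − 1 → 3.64%.

3.64%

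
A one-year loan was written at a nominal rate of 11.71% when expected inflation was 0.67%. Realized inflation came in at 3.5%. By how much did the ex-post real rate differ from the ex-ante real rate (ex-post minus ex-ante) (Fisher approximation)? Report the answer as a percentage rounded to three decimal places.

-2.830%

Ex-ante: 11.71% − 0.67% = 11.040%
Ex-post: 11.71% − 3.5% = 8.210%
Difference (ex-post − ex-ante) = -2.8300% → -2.830%.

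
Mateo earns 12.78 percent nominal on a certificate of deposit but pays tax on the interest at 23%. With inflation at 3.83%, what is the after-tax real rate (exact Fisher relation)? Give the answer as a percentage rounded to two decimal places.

5.79%

After-tax nominal return = 12.78% × (1 − 0.23) = 9.8406%.
1 + r = 1.098406 / 1.03830 = 1.057889
After-tax real rate = 1.057889 − 1 → 5.79%.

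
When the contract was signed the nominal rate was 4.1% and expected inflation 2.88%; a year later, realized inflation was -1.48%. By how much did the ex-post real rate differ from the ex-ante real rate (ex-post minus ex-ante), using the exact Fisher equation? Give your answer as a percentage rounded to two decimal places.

4.48%

Ex-ante: (1 + 0.0410)/(1 + 0.0288) − 1 = 1.1858%
Ex-post: (1 + 0.0410)/(1 − 0.0148) − 1 = 5.6638%
Difference (ex-post − ex-ante) = 4.4780% → 4.48%.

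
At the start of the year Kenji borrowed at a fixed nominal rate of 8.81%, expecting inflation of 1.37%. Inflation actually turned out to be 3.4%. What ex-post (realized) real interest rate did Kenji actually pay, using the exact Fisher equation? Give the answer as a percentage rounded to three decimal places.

5.232%

Ex-post: (1 + 0.0881)/(1 + 0.0340) − 1 = 5.2321%
So the realized real rate is 5.232%.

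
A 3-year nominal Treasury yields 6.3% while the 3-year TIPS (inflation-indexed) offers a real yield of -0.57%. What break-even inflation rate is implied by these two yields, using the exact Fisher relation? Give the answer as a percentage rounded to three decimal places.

6.909%

(1 + π) = (1 + i)/(1 + r) = 1.06300 / 0.99430 = 1.069094
Break-even inflation = 1.069094 − 1 → 6.909%.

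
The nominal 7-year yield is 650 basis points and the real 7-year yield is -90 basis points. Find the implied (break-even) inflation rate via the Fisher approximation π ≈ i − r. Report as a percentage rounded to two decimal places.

7.40%

π ≈ i − r = 6.5% − (-0.9%) → 7.40%.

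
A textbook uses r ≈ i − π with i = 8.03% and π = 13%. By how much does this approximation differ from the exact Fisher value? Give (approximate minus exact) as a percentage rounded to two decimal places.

Approximate: r ≈ 8.030% − 13.000% = -4.9700%
Exact: (1 + 0.0803)/(1 + 0.1300) − 1 = -4.3982%
Error = -4.9700% − (-4.3982%) = -0.5718% → -0.57%.

-0.57%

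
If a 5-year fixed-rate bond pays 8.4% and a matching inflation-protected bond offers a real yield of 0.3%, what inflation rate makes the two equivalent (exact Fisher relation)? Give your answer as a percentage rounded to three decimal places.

8.076%

(1 + π) = (1 + i)/(1 + r) = 1.08400 / 1.00300 = 1.080758
Break-even inflation = 1.080758 − 1 → 8.076%.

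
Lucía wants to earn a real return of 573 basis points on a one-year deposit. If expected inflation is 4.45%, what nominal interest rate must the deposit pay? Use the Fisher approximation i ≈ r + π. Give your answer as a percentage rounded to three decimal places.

10.180%

i ≈ r + π = 5.73% + 4.45% = 10.180%.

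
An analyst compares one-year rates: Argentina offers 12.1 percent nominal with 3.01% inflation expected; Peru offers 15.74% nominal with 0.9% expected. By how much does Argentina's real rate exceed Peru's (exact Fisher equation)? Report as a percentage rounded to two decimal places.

Argentina: (1 + 0.1210)/(1 + 0.0301) − 1 = 8.8244%
Peru: (1 + 0.1574)/(1 + 0.0090) − 1 = 14.7076%
Differential = 8.8244% − 14.7076% = -5.8832% → -5.88%.

-5.88%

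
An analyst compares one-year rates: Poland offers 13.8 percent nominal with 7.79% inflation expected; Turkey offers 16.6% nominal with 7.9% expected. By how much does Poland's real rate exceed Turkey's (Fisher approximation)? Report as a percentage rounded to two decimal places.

-2.69%

Poland: 13.8% − 7.79% = 6.010%
Turkey: 16.6% − 7.9% = 8.700%
Differential = -2.690% → -2.69%.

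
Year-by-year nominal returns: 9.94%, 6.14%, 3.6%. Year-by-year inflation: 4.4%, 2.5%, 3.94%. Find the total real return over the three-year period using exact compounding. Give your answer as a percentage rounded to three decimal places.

Compound the nominal returns: 1.0994 × 1.0614 × 1.0360 = 1.2089117.
Compound inflation: 1.0440 × 1.0250 × 1.0394 = 1.1122619.
Deflate: 1.2089117 / 1.1122619 = 1.0868948.
Total real return = 1.0868948 − 1 → 8.689%.

8.689%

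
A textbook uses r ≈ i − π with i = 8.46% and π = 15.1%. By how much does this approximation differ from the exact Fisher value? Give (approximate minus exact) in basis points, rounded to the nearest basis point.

-87 basis points

Approximate: r ≈ 8.460% − 15.100% = -6.6400%
Exact: (1 + 0.0846)/(1 + 0.1510) − 1 = -5.7689%
Error = -6.6400% − (-5.7689%) = -0.8711% → -87 basis points.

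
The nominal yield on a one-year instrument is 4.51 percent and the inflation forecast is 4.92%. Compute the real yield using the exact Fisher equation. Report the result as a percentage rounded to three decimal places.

1 + r = 1.04510 / 1.04920 = 0.996092
r = 0.996092 − 1 = -0.3908%, i.e. -0.391%.

-0.391%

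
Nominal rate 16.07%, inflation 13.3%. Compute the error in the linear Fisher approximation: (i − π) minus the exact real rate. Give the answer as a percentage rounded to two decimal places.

0.33%

Approximate: r ≈ 16.070% − 13.300% = 2.7700%
Exact: (1 + 0.1607)/(1 + 0.1330) − 1 = 2.4448%
Error = 2.7700% − 2.4448% = 0.3252% → 0.33%.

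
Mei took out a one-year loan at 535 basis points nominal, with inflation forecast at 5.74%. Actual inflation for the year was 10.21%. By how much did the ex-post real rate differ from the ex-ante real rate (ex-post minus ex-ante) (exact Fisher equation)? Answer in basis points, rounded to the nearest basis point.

Ex-ante: (1 + 0.0535)/(1 + 0.0574) − 1 = -0.3688%
Ex-post: (1 + 0.0535)/(1 + 0.1021) − 1 = -4.4098%
Difference (ex-post − ex-ante) = -4.0409% → -404 basis points.

-404 basis points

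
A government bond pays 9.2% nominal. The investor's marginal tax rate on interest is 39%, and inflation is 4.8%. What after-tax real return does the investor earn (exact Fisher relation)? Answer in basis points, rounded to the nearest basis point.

77 basis points

After-tax nominal return = 9.2% × (1 − 0.39) = 5.6120%.
1 + r = 1.05612 / 1.04800 = 1.007748
After-tax real rate = 1.007748 − 1 → 77 basis points.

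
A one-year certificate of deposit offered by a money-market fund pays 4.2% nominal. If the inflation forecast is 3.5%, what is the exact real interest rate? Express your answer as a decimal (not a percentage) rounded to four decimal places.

0.0068

By the Fisher identity, 1 + r = (1 + i)/(1 + π).
1 + r = 1.04200 / 1.03500 = 1.006763
r = 1.006763 − 1 = 0.6763%, i.e. 0.0068.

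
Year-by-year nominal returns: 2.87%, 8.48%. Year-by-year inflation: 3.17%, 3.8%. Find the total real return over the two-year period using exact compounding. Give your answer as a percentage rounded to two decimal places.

Nominal growth factor = 1.0287 × 1.0848 = 1.115934
Price-level growth factor = 1.0317 × 1.0380 = 1.070905
Real growth factor = 1.115934 / 1.070905 = 1.042048
Total real return = 1.042048 − 1 → 4.20%.

4.20%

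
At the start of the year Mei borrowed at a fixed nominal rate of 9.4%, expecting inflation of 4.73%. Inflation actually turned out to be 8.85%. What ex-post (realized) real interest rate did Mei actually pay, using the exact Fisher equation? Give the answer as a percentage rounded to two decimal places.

Ex-post: (1 + 0.0940)/(1 + 0.0885) − 1 = 0.5053%
So the realized real rate is 0.51%.

0.51%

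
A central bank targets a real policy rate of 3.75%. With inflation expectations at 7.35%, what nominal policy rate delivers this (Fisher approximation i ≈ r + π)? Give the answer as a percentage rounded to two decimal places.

11.10%

i ≈ r + π = 3.75% + 7.35% = 11.10%.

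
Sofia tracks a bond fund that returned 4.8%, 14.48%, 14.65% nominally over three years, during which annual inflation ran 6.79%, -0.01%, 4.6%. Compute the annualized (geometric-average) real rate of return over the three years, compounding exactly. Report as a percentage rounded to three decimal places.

7.189%

Compound the nominal returns: 1.0480 × 1.1448 × 1.1465 = 1.37551383.
Compound inflation: 1.0679 × 0.9999 × 1.0460 = 1.11691170.
Deflate: 1.37551383 / 1.11691170 = 1.23153320.
Annualized real rate = 1.23153320^(1/3) − 1 = 7.1886% → 7.189%.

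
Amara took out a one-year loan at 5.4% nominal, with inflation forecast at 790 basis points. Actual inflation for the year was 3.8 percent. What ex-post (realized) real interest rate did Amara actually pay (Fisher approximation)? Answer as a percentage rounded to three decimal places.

1.600%

Ex-post: 5.4% − 3.8% = 1.600%
So the realized real rate is 1.600%.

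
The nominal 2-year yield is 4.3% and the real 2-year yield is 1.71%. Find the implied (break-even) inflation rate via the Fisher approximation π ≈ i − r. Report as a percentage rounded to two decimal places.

π ≈ i − r = 4.3% − 1.71% → 2.59%.

2.59%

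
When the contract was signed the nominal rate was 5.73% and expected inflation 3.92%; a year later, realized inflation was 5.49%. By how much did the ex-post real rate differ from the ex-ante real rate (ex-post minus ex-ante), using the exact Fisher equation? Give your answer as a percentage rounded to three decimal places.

-1.514%

Ex-ante: (1 + 0.0573)/(1 + 0.0392) − 1 = 1.7417%
Ex-post: (1 + 0.0573)/(1 + 0.0549) − 1 = 0.2275%
Difference (ex-post − ex-ante) = -1.5142% → -1.514%.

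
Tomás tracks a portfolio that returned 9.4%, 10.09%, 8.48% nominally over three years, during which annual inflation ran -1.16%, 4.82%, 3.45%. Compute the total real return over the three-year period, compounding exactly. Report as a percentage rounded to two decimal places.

21.90%

Compound the nominal returns: 1.0940 × 1.1009 × 1.0848 = 1.306516.
Compound inflation: 0.9884 × 1.0482 × 1.0345 = 1.071784.
Deflate: 1.306516 / 1.071784 = 1.219011.
Total real return = 1.219011 − 1 → 21.90%.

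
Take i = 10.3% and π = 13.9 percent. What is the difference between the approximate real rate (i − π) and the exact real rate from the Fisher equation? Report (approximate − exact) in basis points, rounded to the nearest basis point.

Approximate: r ≈ 10.300% − 13.900% = -3.6000%
Exact: (1 + 0.1030)/(1 + 0.1390) − 1 = -3.1607%
Error = -3.6000% − (-3.1607%) = -0.4393% → -44 basis points.

-44 basis points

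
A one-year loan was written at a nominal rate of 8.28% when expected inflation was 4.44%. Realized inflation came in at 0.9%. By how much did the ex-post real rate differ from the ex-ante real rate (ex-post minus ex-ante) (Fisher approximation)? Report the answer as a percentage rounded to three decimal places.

3.540%

Ex-ante: 8.28% − 4.44% = 3.840%
Ex-post: 8.28% − 0.9% = 7.380%
Difference (ex-post − ex-ante) = 3.5400% → 3.540%.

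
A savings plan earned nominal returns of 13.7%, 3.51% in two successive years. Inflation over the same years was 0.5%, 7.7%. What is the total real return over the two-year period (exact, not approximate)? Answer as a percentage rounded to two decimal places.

8.73%

Nominal growth factor = 1.1370 × 1.0351 = 1.176909
Price-level growth factor = 1.0050 × 1.0770 = 1.082385
Real growth factor = 1.176909 / 1.082385 = 1.087329
Total real return = 1.087329 − 1 → 8.73%.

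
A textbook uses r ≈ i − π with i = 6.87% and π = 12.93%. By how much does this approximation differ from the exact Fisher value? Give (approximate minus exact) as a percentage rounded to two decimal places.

-0.69%

Approximate: r ≈ 6.870% − 12.930% = -6.0600%
Exact: (1 + 0.0687)/(1 + 0.1293) − 1 = -5.3662%
Error = -6.0600% − (-5.3662%) = -0.6938% → -0.69%.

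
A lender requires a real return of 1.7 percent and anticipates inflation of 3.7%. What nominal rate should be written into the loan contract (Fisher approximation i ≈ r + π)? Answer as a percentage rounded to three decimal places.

5.400%

i ≈ r + π = 1.7% + 3.7% = 5.400%.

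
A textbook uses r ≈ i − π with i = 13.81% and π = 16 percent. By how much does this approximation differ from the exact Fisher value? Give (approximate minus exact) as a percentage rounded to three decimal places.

Approximate: r ≈ 13.810% − 16.000% = -2.1900%
Exact: (1 + 0.1381)/(1 + 0.1600) − 1 = -1.8879%
Error = -2.1900% − (-1.8879%) = -0.3021% → -0.302%.

-0.302%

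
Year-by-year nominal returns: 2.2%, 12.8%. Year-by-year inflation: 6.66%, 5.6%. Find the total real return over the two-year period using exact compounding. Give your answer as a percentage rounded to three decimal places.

2.352%

Nominal growth factor = 1.0220 × 1.1280 = 1.152816
Price-level growth factor = 1.0666 × 1.0560 = 1.126330
Real growth factor = 1.152816 / 1.126330 = 1.023516
Total real return = 1.023516 − 1 → 2.352%.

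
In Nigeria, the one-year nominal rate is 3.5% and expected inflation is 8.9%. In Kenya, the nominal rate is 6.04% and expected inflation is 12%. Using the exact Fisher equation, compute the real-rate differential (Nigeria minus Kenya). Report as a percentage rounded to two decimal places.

Nigeria: (1 + 0.0350)/(1 + 0.0890) − 1 = -4.9587%
Kenya: (1 + 0.0604)/(1 + 0.1200) − 1 = -5.3214%
Differential = -4.9587% − (-5.3214%) = 0.3628% → 0.36%.

0.36%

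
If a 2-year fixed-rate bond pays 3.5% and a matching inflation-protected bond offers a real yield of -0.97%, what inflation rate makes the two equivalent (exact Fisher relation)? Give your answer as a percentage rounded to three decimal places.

4.514%

(1 + π) = (1 + i)/(1 + r) = 1.03500 / 0.99030 = 1.045138
Break-even inflation = 1.045138 − 1 → 4.514%.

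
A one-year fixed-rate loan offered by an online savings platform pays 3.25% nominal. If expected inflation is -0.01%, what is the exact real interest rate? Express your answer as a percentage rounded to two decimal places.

By the Fisher equation, 1 + r = (1 + i)/(1 + π).
1 + r = 1.03250 / 0.99990 = 1.032603
r = 1.032603 − 1 = 3.2603%, i.e. 3.26%.

3.26%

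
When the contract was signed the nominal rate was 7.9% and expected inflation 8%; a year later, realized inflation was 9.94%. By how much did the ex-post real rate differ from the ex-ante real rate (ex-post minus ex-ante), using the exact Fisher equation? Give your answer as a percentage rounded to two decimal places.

Ex-ante: (1 + 0.0790)/(1 + 0.0800) − 1 = -0.0926%
Ex-post: (1 + 0.0790)/(1 + 0.0994) − 1 = -1.8556%
Difference (ex-post − ex-ante) = -1.7630% → -1.76%.

-1.76%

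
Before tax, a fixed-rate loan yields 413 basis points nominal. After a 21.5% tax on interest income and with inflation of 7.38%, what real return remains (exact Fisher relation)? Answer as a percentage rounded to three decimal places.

After-tax nominal return = 4.13% × (1 − 0.215) = 3.24205%.
1 + r = 1.0324205 / 1.07380 = 0.961464
After-tax real rate = 0.961464 − 1 → -3.854%.

-3.854%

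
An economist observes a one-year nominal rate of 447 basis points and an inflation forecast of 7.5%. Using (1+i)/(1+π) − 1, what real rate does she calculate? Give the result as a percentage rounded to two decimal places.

1 + r = 1.04470 / 1.07500 = 0.971814
r = 0.971814 − 1 = -2.8186%, i.e. -2.82%.

-2.82%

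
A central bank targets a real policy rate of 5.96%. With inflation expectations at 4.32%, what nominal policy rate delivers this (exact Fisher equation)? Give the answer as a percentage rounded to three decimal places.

(1 + i) = (1 + r)(1 + π) = 1.05960 × 1.04320 = 1.10537472
i = 1.10537472 − 1, so the required nominal rate is 10.537%.

10.537%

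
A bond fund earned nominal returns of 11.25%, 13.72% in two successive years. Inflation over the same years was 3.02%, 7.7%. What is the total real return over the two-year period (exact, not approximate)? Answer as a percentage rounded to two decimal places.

14.02%

Compound the nominal returns: 1.1125 × 1.1372 = 1.265135.
Compound inflation: 1.0302 × 1.0770 = 1.109525.
Deflate: 1.265135 / 1.109525 = 1.140249.
Total real return = 1.140249 − 1 → 14.02%.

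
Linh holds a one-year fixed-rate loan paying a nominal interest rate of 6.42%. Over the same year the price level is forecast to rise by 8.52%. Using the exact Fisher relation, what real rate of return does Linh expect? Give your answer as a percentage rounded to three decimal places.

1 + r = 1.06420 / 1.08520 = 0.980649
r = 0.980649 − 1 = -1.9351%, i.e. -1.935%.

-1.935%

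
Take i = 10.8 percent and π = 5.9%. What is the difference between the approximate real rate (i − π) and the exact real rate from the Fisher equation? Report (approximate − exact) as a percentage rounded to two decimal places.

0.27%

Approximate: r ≈ 10.800% − 5.900% = 4.9000%
Exact: (1 + 0.1080)/(1 + 0.0590) − 1 = 4.6270%
Error = 4.9000% − 4.6270% = 0.2730% → 0.27%.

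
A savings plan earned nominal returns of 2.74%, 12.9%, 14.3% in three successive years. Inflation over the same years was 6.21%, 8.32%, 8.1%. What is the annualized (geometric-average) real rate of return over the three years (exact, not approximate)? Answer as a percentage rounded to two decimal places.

2.16%

Compound the nominal returns: 1.0274 × 1.1290 × 1.1430 = 1.32580525.
Compound inflation: 1.0621 × 1.0832 × 1.0810 = 1.24365452.
Deflate: 1.32580525 / 1.24365452 = 1.06605590.
Annualized real rate = 1.06605590^(1/3) − 1 = 2.1551% → 2.16%.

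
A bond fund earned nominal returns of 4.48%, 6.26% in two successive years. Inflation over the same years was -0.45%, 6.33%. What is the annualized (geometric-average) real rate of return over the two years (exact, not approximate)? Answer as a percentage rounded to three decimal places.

2.412%

Nominal growth factor = 1.0448 × 1.0626 = 1.1102044800
Price-level growth factor = 0.9955 × 1.0633 = 1.0585151500
Real growth factor = 1.1102044800 / 1.0585151500 = 1.0488319227
Annualized real rate = 1.0488319227^(1/2) − 1 = 2.412495% → 2.412%.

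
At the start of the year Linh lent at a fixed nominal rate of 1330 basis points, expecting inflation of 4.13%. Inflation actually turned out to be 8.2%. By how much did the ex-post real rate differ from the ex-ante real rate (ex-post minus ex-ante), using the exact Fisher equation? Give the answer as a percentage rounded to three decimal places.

Ex-ante: (1 + 0.1330)/(1 + 0.0413) − 1 = 8.8063%
Ex-post: (1 + 0.1330)/(1 + 0.0820) − 1 = 4.7135%
Difference (ex-post − ex-ante) = -4.0928% → -4.093%.

-4.093%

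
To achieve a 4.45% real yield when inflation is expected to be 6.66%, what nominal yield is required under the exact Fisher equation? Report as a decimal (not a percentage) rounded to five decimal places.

0.11406

(1 + i) = (1 + r)(1 + π) = 1.04450 × 1.06660 = 1.1140637
i = 1.1140637 − 1, so the required nominal rate is 0.11406.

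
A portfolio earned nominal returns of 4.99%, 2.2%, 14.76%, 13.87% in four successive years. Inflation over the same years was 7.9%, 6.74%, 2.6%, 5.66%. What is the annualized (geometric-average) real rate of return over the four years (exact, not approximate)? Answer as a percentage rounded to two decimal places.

Compound the nominal returns: 1.0499 × 1.0220 × 1.1476 × 1.1387 = 1.40216361.
Compound inflation: 1.0790 × 1.0674 × 1.0260 × 1.0566 = 1.24855193.
Deflate: 1.40216361 / 1.24855193 = 1.12303187.
Annualized real rate = 1.12303187^(1/4) − 1 = 2.9433% → 2.94%.

2.94%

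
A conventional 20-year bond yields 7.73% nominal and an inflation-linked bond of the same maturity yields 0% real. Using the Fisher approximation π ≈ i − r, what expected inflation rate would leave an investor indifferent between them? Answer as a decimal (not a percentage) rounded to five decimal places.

0.07730

π ≈ i − r = 7.73% − 0% → 0.07730.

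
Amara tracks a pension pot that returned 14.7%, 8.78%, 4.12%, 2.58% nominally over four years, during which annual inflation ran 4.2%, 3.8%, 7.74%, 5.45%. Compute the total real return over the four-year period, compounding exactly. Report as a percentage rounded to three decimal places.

Compound the nominal returns: 1.1470 × 1.0878 × 1.0412 × 1.0258 = 1.332629.
Compound inflation: 1.0420 × 1.0380 × 1.0774 × 1.0545 = 1.228821.
Deflate: 1.332629 / 1.228821 = 1.084478.
Total real return = 1.084478 − 1 → 8.448%.

8.448%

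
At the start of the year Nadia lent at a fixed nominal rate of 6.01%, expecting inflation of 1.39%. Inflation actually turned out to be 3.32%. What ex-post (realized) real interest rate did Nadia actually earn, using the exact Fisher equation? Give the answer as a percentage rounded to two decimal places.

2.60%

Ex-post: (1 + 0.0601)/(1 + 0.0332) − 1 = 2.6036%
So the realized real rate is 2.60%.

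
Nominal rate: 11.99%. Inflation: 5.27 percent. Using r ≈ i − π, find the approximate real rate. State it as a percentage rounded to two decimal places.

6.72%

r ≈ i − π = 11.99% − 5.27% = 6.72%.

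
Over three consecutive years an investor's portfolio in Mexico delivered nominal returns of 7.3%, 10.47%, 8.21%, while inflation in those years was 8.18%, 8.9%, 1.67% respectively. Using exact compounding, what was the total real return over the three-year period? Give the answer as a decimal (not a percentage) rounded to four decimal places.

Nominal growth factor = 1.0730 × 1.1047 × 1.0821 = 1.282660
Price-level growth factor = 1.0818 × 1.0890 × 1.0167 = 1.197754
Real growth factor = 1.282660 / 1.197754 = 1.070887
Total real return = 1.070887 − 1 → 0.0709.

0.0709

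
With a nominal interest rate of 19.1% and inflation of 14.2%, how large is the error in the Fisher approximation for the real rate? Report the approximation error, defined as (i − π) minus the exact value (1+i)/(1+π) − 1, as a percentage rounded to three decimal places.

0.609%

Approximate: r ≈ 19.100% − 14.200% = 4.9000%
Exact: (1 + 0.1910)/(1 + 0.1420) − 1 = 4.2907%
Error = 4.9000% − 4.2907% = 0.6093% → 0.609%.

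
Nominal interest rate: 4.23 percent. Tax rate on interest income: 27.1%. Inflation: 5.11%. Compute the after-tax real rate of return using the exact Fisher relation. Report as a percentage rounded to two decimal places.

After-tax nominal return = 4.23% × (1 − 0.271) = 3.08367%.
1 + r = 1.0308367 / 1.05110 = 0.980722
After-tax real rate = 0.980722 − 1 → -1.93%.

-1.93%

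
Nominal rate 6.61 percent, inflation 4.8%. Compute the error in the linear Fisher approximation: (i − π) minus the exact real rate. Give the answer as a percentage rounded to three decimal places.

Approximate: r ≈ 6.610% − 4.800% = 1.8100%
Exact: (1 + 0.0661)/(1 + 0.0480) − 1 = 1.7271%
Error = 1.8100% − 1.7271% = 0.0829% → 0.083%.

0.083%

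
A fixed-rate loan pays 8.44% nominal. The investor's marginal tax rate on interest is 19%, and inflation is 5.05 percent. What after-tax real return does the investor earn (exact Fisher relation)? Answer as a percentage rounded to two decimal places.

1.70%

After-tax nominal return = 8.44% × (1 − 0.19) = 6.8364%.
1 + r = 1.068364 / 1.05050 = 1.017005
After-tax real rate = 1.017005 − 1 → 1.70%.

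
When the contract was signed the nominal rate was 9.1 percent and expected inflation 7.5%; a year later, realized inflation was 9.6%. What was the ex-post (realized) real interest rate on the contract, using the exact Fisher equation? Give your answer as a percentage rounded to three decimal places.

-0.456%

Ex-post: (1 + 0.0910)/(1 + 0.0960) − 1 = -0.4562%
So the realized real rate is -0.456%.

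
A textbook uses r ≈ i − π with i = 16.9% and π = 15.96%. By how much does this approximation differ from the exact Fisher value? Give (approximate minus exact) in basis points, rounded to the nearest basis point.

13 basis points

Approximate: r ≈ 16.900% − 15.960% = 0.9400%
Exact: (1 + 0.1690)/(1 + 0.1596) − 1 = 0.8106%
Error = 0.9400% − 0.8106% = 0.1294% → 13 basis points.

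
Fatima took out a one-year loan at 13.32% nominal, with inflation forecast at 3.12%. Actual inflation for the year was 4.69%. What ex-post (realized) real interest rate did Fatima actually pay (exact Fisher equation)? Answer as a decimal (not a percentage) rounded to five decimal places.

Ex-post: (1 + 0.1332)/(1 + 0.0469) − 1 = 8.2434%
So the realized real rate is 0.08243.

0.08243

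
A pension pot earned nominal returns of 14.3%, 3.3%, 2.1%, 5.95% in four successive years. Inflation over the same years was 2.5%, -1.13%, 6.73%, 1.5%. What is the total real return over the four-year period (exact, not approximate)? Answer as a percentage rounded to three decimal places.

Nominal growth factor = 1.1430 × 1.0330 × 1.0210 × 1.0595 = 1.277242
Price-level growth factor = 1.0250 × 0.9887 × 1.0673 × 1.0150 = 1.097845
Real growth factor = 1.277242 / 1.097845 = 1.163409
Total real return = 1.163409 − 1 → 16.341%.

16.341%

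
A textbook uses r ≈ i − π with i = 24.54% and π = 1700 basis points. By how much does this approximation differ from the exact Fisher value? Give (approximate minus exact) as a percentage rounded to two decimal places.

1.10%

Approximate: r ≈ 24.540% − 17.000% = 7.5400%
Exact: (1 + 0.2454)/(1 + 0.1700) − 1 = 6.4444%
Error = 7.5400% − 6.4444% = 1.0956% → 1.10%.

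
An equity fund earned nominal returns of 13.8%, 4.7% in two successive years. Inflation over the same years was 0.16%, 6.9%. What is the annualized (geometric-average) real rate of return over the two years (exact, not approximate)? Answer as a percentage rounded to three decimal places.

5.489%

Nominal growth factor = 1.1380 × 1.0470 = 1.19148600
Price-level growth factor = 1.0016 × 1.0690 = 1.07071040
Real growth factor = 1.19148600 / 1.07071040 = 1.11279950
Annualized real rate = 1.11279950^(1/2) − 1 = 5.4893% → 5.489%.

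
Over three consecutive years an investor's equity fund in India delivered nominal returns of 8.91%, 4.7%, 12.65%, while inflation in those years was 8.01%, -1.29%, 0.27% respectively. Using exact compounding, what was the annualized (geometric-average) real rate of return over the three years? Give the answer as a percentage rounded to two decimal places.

6.31%

Compound the nominal returns: 1.0891 × 1.0470 × 1.1265 = 1.28453409.
Compound inflation: 1.0801 × 0.9871 × 1.0027 = 1.06904536.
Deflate: 1.28453409 / 1.06904536 = 1.20157118.
Annualized real rate = 1.20157118^(1/3) − 1 = 6.3122% → 6.31%.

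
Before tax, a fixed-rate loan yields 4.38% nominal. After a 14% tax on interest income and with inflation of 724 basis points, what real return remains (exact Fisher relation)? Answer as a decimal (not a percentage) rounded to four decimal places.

-0.0324

After-tax nominal return = 4.38% × (1 − 0.14) = 3.7668%.
1 + r = 1.037668 / 1.07240 = 0.967613
After-tax real rate = 0.967613 − 1 → -0.0324.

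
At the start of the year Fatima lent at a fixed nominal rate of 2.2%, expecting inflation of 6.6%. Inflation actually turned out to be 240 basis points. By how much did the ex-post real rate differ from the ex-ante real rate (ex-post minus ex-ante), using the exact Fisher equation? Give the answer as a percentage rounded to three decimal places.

Ex-ante: (1 + 0.0220)/(1 + 0.0660) − 1 = -4.1276%
Ex-post: (1 + 0.0220)/(1 + 0.0240) − 1 = -0.1953%
Difference (ex-post − ex-ante) = 3.9323% → 3.932%.

3.932%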